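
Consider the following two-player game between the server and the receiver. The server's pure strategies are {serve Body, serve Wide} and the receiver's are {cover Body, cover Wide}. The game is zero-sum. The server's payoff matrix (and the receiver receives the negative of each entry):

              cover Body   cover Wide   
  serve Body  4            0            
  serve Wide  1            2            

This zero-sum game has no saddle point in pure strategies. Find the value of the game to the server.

In a mixed equilibrium the server is indifferent between serve Body and serve Wide; this condition fixes q.
  the server's expected payoff from serve Body: q·4 + (1−q)·0 = 4q
  the server's expected payoff from serve Wide: q·1 + (1−q)·2 = -q + 2
  4q = -q + 2  ⇒  5q = 2  ⇒  q = 2/5.
The value is the server's expected payoff against this mix (using serve Body): (2/5)·4 + (3/5)·0 = 8/5.

v = 8/5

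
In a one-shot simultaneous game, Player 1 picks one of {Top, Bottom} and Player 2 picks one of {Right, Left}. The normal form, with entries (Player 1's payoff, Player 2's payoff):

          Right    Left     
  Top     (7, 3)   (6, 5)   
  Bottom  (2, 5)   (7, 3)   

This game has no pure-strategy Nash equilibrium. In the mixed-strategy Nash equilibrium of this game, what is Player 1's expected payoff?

For Player 1 to be willing to mix, Player 1 must be indifferent between Top and Bottom, which pins down Player 2's mix.
  Player 1's expected payoff from Top: q·7 + (1−q)·6 = q + 6
  Player 1's expected payoff from Bottom: q·2 + (1−q)·7 = -5q + 7
  q + 6 = -5q + 7  ⇒  6q = 1  ⇒  q = 1/6.
At equilibrium Player 1 is indifferent across rows, so Player 1's payoff equals the payoff from Top: (1/6)·7 + (5/6)·6 = 37/6.

37/6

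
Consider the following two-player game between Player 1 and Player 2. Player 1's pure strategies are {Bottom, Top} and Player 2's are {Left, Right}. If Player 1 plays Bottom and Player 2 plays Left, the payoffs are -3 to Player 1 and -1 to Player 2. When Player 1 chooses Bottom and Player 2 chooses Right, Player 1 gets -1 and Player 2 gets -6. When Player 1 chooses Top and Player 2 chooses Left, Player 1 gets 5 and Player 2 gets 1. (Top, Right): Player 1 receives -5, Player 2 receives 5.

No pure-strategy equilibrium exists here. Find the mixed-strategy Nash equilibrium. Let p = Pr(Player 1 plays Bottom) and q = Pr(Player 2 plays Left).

For Player 2 to be willing to mix, Player 2 must be indifferent between Left and Right, which pins down Player 1's mix.
  Player 2's expected payoff from Left: p·(-1) + (1−p)·1 = -2p + 1
  Player 2's expected payoff from Right: p·(-6) + (1−p)·5 = -11p + 5
  -2p + 1 = -11p + 5  ⇒  9p = 4  ⇒  p = 4/9.
Set Player 1's expected payoff from Bottom equal to that from Top:
  Player 1's expected payoff from Bottom: q·(-3) + (1−q)·(-1) = -2q - 1
  Player 1's expected payoff from Top: q·5 + (1−q)·(-5) = 10q - 5
  -2q - 1 = 10q - 5  ⇒  -12q = -4  ⇒  q = 1/3.

p = 4/9, q = 1/3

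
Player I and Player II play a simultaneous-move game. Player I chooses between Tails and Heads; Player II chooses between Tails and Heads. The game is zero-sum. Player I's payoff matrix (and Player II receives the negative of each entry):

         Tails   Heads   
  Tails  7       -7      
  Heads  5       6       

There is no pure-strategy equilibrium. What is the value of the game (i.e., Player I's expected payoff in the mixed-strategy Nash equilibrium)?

Player II's mix must leave Player I indifferent between Tails and Heads.
  Player I's payoff to Tails: q·7 + (1−q)·(-7) = 14q - 7
  Player I's payoff to Heads: q·5 + (1−q)·6 = -q + 6
  14q - 7 = -q + 6  ⇒  15q = 13  ⇒  q = 13/15.
The value is Player I's expected payoff against this mix (using Tails): (13/15)·7 + (2/15)·(-7) = 77/15.

v = 77/15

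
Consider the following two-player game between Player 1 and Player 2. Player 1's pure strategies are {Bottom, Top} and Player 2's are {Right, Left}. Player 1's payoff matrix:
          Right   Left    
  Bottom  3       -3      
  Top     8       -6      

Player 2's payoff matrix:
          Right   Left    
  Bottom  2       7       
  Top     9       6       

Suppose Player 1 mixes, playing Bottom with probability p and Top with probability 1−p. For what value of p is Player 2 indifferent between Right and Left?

p = 3/8

Player 1's mix must leave Player 2 indifferent between Right and Left.
  Player 2's payoff from Right: p·2 + (1−p)·9 = -7p + 9
  Player 2's payoff from Left: p·7 + (1−p)·6 = p + 6
  -7p + 9 = p + 6  ⇒  -8p = -3  ⇒  p = 3/8.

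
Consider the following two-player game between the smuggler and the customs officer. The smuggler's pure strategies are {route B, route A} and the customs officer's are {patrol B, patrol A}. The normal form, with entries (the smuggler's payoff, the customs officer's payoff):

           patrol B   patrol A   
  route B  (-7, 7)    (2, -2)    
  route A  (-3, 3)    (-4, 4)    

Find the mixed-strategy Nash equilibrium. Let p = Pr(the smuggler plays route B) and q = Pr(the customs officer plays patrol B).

p = 1/10, q = 3/5

For the customs officer to be willing to mix, the customs officer must be indifferent between patrol B and patrol A, which pins down the smuggler's mix.
  the customs officer's expected payoff from patrol B: p·7 + (1−p)·3 = 4p + 3
  the customs officer's expected payoff from patrol A: p·(-2) + (1−p)·4 = -6p + 4
  4p + 3 = -6p + 4  ⇒  10p = 1  ⇒  p = 1/10.
The smuggler's indifference between route B and route A determines the customs officer's mixing probability q:
  the smuggler's payoff from route B: q·(-7) + (1−q)·2 = -9q + 2
  the smuggler's payoff from route A: q·(-3) + (1−q)·(-4) = q - 4
  -9q + 2 = q - 4  ⇒  -10q = -6  ⇒  q = 3/5.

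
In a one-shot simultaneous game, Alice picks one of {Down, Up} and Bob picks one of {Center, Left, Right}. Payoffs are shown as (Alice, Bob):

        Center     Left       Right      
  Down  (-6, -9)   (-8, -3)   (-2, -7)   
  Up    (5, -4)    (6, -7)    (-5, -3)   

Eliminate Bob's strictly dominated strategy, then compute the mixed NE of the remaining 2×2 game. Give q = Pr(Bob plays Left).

Bob's strategy Center is strictly dominated by Right: -7 > -9 and -3 > -4. Eliminate Center.
Set Alice's expected payoff from Down equal to that from Up:
  Alice's expected payoff from Down: q·(-8) + (1−q)·(-2) = -6q - 2
  Alice's expected payoff from Up: q·6 + (1−q)·(-5) = 11q - 5
  -6q - 2 = 11q - 5  ⇒  -17q = -3  ⇒  q = 3/17.

q = 3/17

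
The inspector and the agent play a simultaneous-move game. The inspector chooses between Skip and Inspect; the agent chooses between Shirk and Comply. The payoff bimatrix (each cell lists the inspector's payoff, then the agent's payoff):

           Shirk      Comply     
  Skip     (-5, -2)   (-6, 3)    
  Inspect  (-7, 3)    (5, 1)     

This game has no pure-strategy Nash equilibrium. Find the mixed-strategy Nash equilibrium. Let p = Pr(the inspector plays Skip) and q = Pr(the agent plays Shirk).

p = 2/7, q = 11/13

Set the agent's expected payoff from Shirk equal to that from Comply:
  the agent's payoff to Shirk: p·(-2) + (1−p)·3 = -5p + 3
  the agent's payoff to Comply: p·3 + (1−p)·1 = 2p + 1
  -5p + 3 = 2p + 1  ⇒  -7p = -2  ⇒  p = 2/7.
Set the inspector's expected payoff from Skip equal to that from Inspect:
  the inspector's expected payoff from Skip: q·(-5) + (1−q)·(-6) = q - 6
  the inspector's expected payoff from Inspect: q·(-7) + (1−q)·5 = -12q + 5
  q - 6 = -12q + 5  ⇒  13q = 11  ⇒  q = 11/13.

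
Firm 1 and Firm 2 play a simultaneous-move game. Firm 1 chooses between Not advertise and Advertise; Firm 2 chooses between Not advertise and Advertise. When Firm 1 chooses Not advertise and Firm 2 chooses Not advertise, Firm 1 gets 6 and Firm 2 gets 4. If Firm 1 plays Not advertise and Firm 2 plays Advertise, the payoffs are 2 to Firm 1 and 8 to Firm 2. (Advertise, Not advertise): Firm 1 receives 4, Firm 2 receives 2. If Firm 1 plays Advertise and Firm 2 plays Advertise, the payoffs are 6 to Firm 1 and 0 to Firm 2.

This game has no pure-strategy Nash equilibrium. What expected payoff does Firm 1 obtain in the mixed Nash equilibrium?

Firm 2's mix must leave Firm 1 indifferent between Not advertise and Advertise.
  Firm 1's payoff to Not advertise: q·6 + (1−q)·2 = 4q + 2
  Firm 1's payoff to Advertise: q·4 + (1−q)·6 = -2q + 6
  4q + 2 = -2q + 6  ⇒  6q = 4  ⇒  q = 2/3.
At equilibrium Firm 1 is indifferent across rows, so Firm 1's payoff equals the payoff from Not advertise: (2/3)·6 + (1/3)·2 = 14/3.

14/3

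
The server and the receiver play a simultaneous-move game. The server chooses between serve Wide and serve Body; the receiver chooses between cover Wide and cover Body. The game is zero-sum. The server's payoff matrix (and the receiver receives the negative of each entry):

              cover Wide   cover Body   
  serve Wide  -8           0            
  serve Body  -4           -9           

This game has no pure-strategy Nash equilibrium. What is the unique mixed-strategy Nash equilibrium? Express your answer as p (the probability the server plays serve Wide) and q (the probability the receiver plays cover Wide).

p = 5/13, q = 9/13

For the receiver to be willing to mix, the receiver must be indifferent between cover Wide and cover Body, which pins down the server's mix.
  the receiver's payoff from cover Wide: p·8 + (1−p)·4 = 4p + 4
  the receiver's payoff from cover Body: p·0 + (1−p)·9 = -9p + 9
  4p + 4 = -9p + 9  ⇒  13p = 5  ⇒  p = 5/13.
The server's indifference between serve Wide and serve Body determines the receiver's mixing probability q:
  the server's payoff from serve Wide: q·(-8) + (1−q)·0 = -8q
  the server's payoff from serve Body: q·(-4) + (1−q)·(-9) = 5q - 9
  -8q = 5q - 9  ⇒  -13q = -9  ⇒  q = 9/13.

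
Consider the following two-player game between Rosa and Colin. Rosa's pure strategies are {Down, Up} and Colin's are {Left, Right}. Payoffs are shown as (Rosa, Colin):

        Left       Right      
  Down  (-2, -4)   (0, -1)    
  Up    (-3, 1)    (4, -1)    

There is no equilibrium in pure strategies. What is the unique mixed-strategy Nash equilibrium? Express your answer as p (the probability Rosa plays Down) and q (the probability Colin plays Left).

For Colin to be willing to mix, Colin must be indifferent between Left and Right, which pins down Rosa's mix.
  Colin's payoff to Left: p·(-4) + (1−p)·1 = -5p + 1
  Colin's payoff to Right: p·(-1) + (1−p)·(-1) = -1
  -5p + 1 = -1  ⇒  -5p = -2  ⇒  p = 2/5.
In a mixed equilibrium Rosa is indifferent between Down and Up; this condition fixes q.
  Rosa's payoff to Down: q·(-2) + (1−q)·0 = -2q
  Rosa's payoff to Up: q·(-3) + (1−q)·4 = -7q + 4
  -2q = -7q + 4  ⇒  5q = 4  ⇒  q = 4/5.

p = 2/5, q = 4/5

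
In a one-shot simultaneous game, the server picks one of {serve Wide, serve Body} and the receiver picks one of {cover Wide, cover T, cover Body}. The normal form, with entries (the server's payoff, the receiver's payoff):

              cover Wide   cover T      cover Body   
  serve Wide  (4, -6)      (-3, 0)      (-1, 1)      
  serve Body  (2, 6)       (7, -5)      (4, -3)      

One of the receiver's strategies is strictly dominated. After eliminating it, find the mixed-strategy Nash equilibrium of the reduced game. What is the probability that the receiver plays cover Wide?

q = 5/7

The receiver's strategy cover T is strictly dominated by cover Body: 1 > 0 and -3 > -5. Eliminate cover T.
For the server to be willing to mix, the server must be indifferent between serve Wide and serve Body, which pins down the receiver's mix.
  the server's expected payoff from serve Wide: q·4 + (1−q)·(-1) = 5q - 1
  the server's expected payoff from serve Body: q·2 + (1−q)·4 = -2q + 4
  5q - 1 = -2q + 4  ⇒  7q = 5  ⇒  q = 5/7.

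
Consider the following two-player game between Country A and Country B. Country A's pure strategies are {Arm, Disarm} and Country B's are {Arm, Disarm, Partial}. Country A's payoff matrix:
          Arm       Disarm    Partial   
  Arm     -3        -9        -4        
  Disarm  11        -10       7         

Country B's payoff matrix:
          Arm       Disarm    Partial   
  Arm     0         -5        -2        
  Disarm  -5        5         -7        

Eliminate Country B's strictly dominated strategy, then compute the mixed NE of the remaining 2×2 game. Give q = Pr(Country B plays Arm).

q = 1/15

Country B's strategy Partial is strictly dominated by Arm: 0 > -2 and -5 > -7. Eliminate Partial.
Set Country A's expected payoff from Arm equal to that from Disarm:
  Country A's payoff to Arm: q·(-3) + (1−q)·(-9) = 6q - 9
  Country A's payoff to Disarm: q·11 + (1−q)·(-10) = 21q - 10
  6q - 9 = 21q - 10  ⇒  -15q = -1  ⇒  q = 1/15.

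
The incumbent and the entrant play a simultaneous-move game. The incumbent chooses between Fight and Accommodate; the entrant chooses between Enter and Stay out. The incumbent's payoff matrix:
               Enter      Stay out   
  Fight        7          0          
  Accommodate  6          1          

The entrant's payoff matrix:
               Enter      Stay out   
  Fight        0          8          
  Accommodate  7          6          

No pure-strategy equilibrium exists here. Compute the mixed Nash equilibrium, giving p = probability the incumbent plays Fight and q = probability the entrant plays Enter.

p = 1/9, q = 1/2

For the entrant to be willing to mix, the entrant must be indifferent between Enter and Stay out, which pins down the incumbent's mix.
  the entrant's payoff from Enter: p·0 + (1−p)·7 = -7p + 7
  the entrant's payoff from Stay out: p·8 + (1−p)·6 = 2p + 6
  -7p + 7 = 2p + 6  ⇒  -9p = -1  ⇒  p = 1/9.
The incumbent's indifference between Fight and Accommodate determines the entrant's mixing probability q:
  the incumbent's payoff from Fight: q·7 + (1−q)·0 = 7q
  the incumbent's payoff from Accommodate: q·6 + (1−q)·1 = 5q + 1
  7q = 5q + 1  ⇒  2q = 1  ⇒  q = 1/2.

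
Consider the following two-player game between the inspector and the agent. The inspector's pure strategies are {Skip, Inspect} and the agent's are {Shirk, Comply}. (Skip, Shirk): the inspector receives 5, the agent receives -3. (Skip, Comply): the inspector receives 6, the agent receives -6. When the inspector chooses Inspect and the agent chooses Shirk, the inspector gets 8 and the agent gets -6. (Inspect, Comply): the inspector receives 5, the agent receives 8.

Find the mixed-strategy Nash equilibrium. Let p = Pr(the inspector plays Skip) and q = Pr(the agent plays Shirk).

p = 14/17, q = 1/4

For the agent to be willing to mix, the agent must be indifferent between Shirk and Comply, which pins down the inspector's mix.
  the agent's payoff to Shirk: p·(-3) + (1−p)·(-6) = 3p - 6
  the agent's payoff to Comply: p·(-6) + (1−p)·8 = -14p + 8
  3p - 6 = -14p + 8  ⇒  17p = 14  ⇒  p = 14/17.
For the inspector to be willing to mix, the inspector must be indifferent between Skip and Inspect, which pins down the agent's mix.
  the inspector's expected payoff from Skip: q·5 + (1−q)·6 = -q + 6
  the inspector's expected payoff from Inspect: q·8 + (1−q)·5 = 3q + 5
  -q + 6 = 3q + 5  ⇒  -4q = -1  ⇒  q = 1/4.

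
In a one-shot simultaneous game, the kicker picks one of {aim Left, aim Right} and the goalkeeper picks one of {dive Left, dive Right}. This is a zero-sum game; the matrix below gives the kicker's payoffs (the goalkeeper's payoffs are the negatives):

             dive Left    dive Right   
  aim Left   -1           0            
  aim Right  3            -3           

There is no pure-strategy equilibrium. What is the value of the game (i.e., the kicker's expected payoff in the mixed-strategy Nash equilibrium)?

v = -3/7

In a mixed equilibrium the kicker is indifferent between aim Left and aim Right; this condition fixes q.
  the kicker's payoff from aim Left: q·(-1) + (1−q)·0 = -q
  the kicker's payoff from aim Right: q·3 + (1−q)·(-3) = 6q - 3
  -q = 6q - 3  ⇒  -7q = -3  ⇒  q = 3/7.
The value is the kicker's expected payoff against this mix (using aim Left): (3/7)·(-1) + (4/7)·0 = -3/7.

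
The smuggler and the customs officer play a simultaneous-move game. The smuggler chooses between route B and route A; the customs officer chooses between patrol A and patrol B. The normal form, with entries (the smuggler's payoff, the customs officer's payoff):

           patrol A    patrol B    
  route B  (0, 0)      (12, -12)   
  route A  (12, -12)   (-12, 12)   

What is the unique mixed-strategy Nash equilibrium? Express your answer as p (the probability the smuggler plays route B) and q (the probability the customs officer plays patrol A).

p = 2/3, q = 2/3

The customs officer's indifference between patrol A and patrol B determines the smuggler's mixing probability p:
  the customs officer's payoff to patrol A: p·0 + (1−p)·(-12) = 12p - 12
  the customs officer's payoff to patrol B: p·(-12) + (1−p)·12 = -24p + 12
  12p - 12 = -24p + 12  ⇒  36p = 24  ⇒  p = 2/3.
For the smuggler to be willing to mix, the smuggler must be indifferent between route B and route A, which pins down the customs officer's mix.
  the smuggler's expected payoff from route B: q·0 + (1−q)·12 = -12q + 12
  the smuggler's expected payoff from route A: q·12 + (1−q)·(-12) = 24q - 12
  -12q + 12 = 24q - 12  ⇒  -36q = -24  ⇒  q = 2/3.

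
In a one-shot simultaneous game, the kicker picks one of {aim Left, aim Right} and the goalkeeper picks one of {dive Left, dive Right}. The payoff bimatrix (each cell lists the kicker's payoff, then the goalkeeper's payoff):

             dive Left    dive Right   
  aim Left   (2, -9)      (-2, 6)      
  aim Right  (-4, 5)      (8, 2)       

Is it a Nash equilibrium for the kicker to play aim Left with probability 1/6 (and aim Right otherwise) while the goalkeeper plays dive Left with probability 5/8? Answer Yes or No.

Check the goalkeeper's indifference given the kicker's mix p = 1/6:
  payoff from dive Left = 8/3; payoff from dive Right = 8/3 — equal.
Check the kicker's indifference given the goalkeeper's mix q = 5/8:
  payoff from aim Left = 1/2; payoff from aim Right = 1/2 — equal.
Both players are indifferent, so neither can profitably deviate.

Yes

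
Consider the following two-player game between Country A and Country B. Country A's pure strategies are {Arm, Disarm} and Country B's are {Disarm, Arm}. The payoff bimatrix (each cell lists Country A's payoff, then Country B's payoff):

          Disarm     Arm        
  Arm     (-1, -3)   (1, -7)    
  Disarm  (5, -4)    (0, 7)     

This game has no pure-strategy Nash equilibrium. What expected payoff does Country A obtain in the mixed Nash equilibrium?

5/7

In a mixed equilibrium Country A is indifferent between Arm and Disarm; this condition fixes q.
  Country A's payoff to Arm: q·(-1) + (1−q)·1 = -2q + 1
  Country A's payoff to Disarm: q·5 + (1−q)·0 = 5q
  -2q + 1 = 5q  ⇒  -7q = -1  ⇒  q = 1/7.
At equilibrium Country A is indifferent across rows, so Country A's payoff equals the payoff from Arm: (1/7)·(-1) + (6/7)·1 = 5/7.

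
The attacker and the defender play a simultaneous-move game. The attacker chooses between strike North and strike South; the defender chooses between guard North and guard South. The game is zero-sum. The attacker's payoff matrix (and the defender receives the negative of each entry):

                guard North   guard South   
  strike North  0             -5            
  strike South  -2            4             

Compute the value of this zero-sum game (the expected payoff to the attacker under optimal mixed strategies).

The defender's mix must leave the attacker indifferent between strike North and strike South.
  the attacker's payoff to strike North: q·0 + (1−q)·(-5) = 5q - 5
  the attacker's payoff to strike South: q·(-2) + (1−q)·4 = -6q + 4
  5q - 5 = -6q + 4  ⇒  11q = 9  ⇒  q = 9/11.
The value is the attacker's expected payoff against this mix (using strike North): (9/11)·0 + (2/11)·(-5) = -10/11.

v = -10/11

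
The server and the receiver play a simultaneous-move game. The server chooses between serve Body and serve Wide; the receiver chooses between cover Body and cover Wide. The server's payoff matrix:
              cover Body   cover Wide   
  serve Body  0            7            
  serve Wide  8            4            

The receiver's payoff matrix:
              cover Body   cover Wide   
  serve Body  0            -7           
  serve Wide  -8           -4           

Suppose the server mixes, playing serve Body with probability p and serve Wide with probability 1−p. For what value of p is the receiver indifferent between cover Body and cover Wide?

p = 4/11

Set the receiver's expected payoff from cover Body equal to that from cover Wide:
  the receiver's payoff from cover Body: p·0 + (1−p)·(-8) = 8p - 8
  the receiver's payoff from cover Wide: p·(-7) + (1−p)·(-4) = -3p - 4
  8p - 8 = -3p - 4  ⇒  11p = 4  ⇒  p = 4/11.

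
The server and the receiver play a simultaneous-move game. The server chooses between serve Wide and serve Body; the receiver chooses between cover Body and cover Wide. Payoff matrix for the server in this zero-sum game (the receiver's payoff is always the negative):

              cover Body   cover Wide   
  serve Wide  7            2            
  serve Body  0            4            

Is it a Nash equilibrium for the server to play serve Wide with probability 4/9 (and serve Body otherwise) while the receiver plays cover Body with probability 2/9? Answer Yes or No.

Check the receiver's indifference given the server's mix p = 4/9:
  payoff from cover Body = -28/9; payoff from cover Wide = -28/9 — equal.
Check the server's indifference given the receiver's mix q = 2/9:
  payoff from serve Wide = 28/9; payoff from serve Body = 28/9 — equal.
Both players are indifferent, so neither can profitably deviate.

Yes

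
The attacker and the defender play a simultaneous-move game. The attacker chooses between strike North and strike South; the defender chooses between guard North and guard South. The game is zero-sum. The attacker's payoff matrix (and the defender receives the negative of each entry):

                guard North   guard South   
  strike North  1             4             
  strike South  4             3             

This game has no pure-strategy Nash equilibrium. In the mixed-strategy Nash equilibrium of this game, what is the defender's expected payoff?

-13/4

The attacker's mix must leave the defender indifferent between guard North and guard South.
  the defender's payoff to guard North: p·(-1) + (1−p)·(-4) = 3p - 4
  the defender's payoff to guard South: p·(-4) + (1−p)·(-3) = -p - 3
  3p - 4 = -p - 3  ⇒  4p = 1  ⇒  p = 1/4.
At equilibrium the defender is indifferent across columns, so the defender's payoff equals the payoff from guard North: (1/4)·(-1) + (3/4)·(-4) = -13/4.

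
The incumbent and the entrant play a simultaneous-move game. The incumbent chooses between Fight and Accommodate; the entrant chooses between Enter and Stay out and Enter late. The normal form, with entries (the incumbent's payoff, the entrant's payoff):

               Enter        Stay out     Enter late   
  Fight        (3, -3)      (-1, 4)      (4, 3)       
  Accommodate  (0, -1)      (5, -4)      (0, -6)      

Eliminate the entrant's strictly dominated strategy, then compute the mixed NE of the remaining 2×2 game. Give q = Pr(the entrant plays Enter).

q = 2/3

The entrant's strategy Enter late is strictly dominated by Stay out: 4 > 3 and -4 > -6. Eliminate Enter late.
For the incumbent to be willing to mix, the incumbent must be indifferent between Fight and Accommodate, which pins down the entrant's mix.
  the incumbent's expected payoff from Fight: q·3 + (1−q)·(-1) = 4q - 1
  the incumbent's expected payoff from Accommodate: q·0 + (1−q)·5 = -5q + 5
  4q - 1 = -5q + 5  ⇒  9q = 6  ⇒  q = 2/3.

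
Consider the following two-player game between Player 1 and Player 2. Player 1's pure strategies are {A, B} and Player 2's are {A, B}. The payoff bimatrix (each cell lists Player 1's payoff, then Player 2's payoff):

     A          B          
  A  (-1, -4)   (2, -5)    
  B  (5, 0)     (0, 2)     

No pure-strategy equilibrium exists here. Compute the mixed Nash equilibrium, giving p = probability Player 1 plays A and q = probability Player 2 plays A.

p = 2/3, q = 1/4

Player 2's indifference between A and B determines Player 1's mixing probability p:
  Player 2's payoff to A: p·(-4) + (1−p)·0 = -4p
  Player 2's payoff to B: p·(-5) + (1−p)·2 = -7p + 2
  -4p = -7p + 2  ⇒  3p = 2  ⇒  p = 2/3.
For Player 1 to be willing to mix, Player 1 must be indifferent between A and B, which pins down Player 2's mix.
  Player 1's payoff from A: q·(-1) + (1−q)·2 = -3q + 2
  Player 1's payoff from B: q·5 + (1−q)·0 = 5q
  -3q + 2 = 5q  ⇒  -8q = -2  ⇒  q = 1/4.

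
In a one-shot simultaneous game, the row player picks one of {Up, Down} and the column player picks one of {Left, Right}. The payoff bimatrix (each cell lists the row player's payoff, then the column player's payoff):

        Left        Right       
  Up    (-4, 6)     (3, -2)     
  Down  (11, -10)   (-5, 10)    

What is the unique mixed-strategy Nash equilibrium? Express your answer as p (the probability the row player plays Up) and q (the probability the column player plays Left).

p = 5/7, q = 8/23

Set the column player's expected payoff from Left equal to that from Right:
  the column player's payoff to Left: p·6 + (1−p)·(-10) = 16p - 10
  the column player's payoff to Right: p·(-2) + (1−p)·10 = -12p + 10
  16p - 10 = -12p + 10  ⇒  28p = 20  ⇒  p = 5/7.
The row player's indifference between Up and Down determines the column player's mixing probability q:
  the row player's expected payoff from Up: q·(-4) + (1−q)·3 = -7q + 3
  the row player's expected payoff from Down: q·11 + (1−q)·(-5) = 16q - 5
  -7q + 3 = 16q - 5  ⇒  -23q = -8  ⇒  q = 8/23.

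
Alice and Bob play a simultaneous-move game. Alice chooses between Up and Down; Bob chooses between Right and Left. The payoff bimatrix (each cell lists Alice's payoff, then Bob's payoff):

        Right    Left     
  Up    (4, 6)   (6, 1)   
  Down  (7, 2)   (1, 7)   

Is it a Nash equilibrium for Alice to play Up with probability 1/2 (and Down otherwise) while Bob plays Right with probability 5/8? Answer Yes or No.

Check Bob's indifference given Alice's mix p = 1/2:
  payoff from Right = 4; payoff from Left = 4 — equal.
Check Alice's indifference given Bob's mix q = 5/8:
  payoff from Up = 19/4; payoff from Down = 19/4 — equal.
Both players are indifferent, so neither can profitably deviate.

Yes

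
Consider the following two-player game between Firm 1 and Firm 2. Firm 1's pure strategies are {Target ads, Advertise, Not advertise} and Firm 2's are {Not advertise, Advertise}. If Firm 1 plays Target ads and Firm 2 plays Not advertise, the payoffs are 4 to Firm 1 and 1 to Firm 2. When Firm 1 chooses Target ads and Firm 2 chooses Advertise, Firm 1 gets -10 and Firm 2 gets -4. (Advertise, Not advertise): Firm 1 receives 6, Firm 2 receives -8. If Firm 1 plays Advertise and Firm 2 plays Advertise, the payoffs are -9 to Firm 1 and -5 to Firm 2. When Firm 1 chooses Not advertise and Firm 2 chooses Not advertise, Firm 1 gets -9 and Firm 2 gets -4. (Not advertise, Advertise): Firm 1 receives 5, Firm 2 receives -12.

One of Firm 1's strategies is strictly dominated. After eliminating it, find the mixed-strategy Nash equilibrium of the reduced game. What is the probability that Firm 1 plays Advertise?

p = 8/11

Firm 1's strategy Target ads is strictly dominated by Advertise: 6 > 4 and -9 > -10. Eliminate Target ads.
Firm 1's mix must leave Firm 2 indifferent between Not advertise and Advertise.
  Firm 2's expected payoff from Not advertise: p·(-8) + (1−p)·(-4) = -4p - 4
  Firm 2's expected payoff from Advertise: p·(-5) + (1−p)·(-12) = 7p - 12
  -4p - 4 = 7p - 12  ⇒  -11p = -8  ⇒  p = 8/11.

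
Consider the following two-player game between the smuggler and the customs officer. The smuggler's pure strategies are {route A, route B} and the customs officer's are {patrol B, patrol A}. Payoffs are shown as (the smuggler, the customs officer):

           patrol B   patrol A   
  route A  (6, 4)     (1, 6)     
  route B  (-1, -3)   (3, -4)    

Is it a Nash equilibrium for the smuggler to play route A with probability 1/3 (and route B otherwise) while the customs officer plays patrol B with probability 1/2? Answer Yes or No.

Given the customs officer's mix q = 1/2, the smuggler's payoff from route A is 7/2 but from route B is 1. The smuggler strictly prefers route A, so the smuggler would not mix.
So the proposed profile is not a Nash equilibrium.

No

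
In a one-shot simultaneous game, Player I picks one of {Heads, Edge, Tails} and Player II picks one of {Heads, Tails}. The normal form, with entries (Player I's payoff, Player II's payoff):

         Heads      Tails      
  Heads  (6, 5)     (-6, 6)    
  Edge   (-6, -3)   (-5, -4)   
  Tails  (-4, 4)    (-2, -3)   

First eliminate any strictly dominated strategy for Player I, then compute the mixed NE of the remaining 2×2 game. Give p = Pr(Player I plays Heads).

p = 7/8

Player I's strategy Edge is strictly dominated by Tails: -4 > -6 and -2 > -5. Eliminate Edge.
For Player II to be willing to mix, Player II must be indifferent between Heads and Tails, which pins down Player I's mix.
  Player II's expected payoff from Heads: p·5 + (1−p)·4 = p + 4
  Player II's expected payoff from Tails: p·6 + (1−p)·(-3) = 9p - 3
  p + 4 = 9p - 3  ⇒  -8p = -7  ⇒  p = 7/8.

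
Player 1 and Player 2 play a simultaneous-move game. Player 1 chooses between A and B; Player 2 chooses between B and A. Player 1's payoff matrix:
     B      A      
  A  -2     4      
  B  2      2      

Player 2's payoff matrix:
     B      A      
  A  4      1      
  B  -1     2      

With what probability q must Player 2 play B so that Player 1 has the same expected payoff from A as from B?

q = 1/3

Set Player 1's expected payoff from A equal to that from B:
  Player 1's payoff from A: q·(-2) + (1−q)·4 = -6q + 4
  Player 1's payoff from B: q·2 + (1−q)·2 = 2
  -6q + 4 = 2  ⇒  -6q = -2  ⇒  q = 1/3.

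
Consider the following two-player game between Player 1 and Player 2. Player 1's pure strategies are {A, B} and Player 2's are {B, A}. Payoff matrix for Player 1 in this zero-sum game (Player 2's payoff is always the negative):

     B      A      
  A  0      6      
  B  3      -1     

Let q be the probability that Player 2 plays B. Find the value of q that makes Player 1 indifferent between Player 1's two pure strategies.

Set Player 1's expected payoff from A equal to that from B:
  Player 1's payoff from A: q·0 + (1−q)·6 = -6q + 6
  Player 1's payoff from B: q·3 + (1−q)·(-1) = 4q - 1
  -6q + 6 = 4q - 1  ⇒  -10q = -7  ⇒  q = 7/10.

q = 7/10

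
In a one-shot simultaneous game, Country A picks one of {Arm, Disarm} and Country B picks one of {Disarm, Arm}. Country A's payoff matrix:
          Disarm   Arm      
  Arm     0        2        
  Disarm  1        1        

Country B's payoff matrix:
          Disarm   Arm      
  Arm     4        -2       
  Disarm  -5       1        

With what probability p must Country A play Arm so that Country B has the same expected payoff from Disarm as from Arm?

Country A's mix must leave Country B indifferent between Disarm and Arm.
  Country B's payoff from Disarm: p·4 + (1−p)·(-5) = 9p - 5
  Country B's payoff from Arm: p·(-2) + (1−p)·1 = -3p + 1
  9p - 5 = -3p + 1  ⇒  12p = 6  ⇒  p = 1/2.

p = 1/2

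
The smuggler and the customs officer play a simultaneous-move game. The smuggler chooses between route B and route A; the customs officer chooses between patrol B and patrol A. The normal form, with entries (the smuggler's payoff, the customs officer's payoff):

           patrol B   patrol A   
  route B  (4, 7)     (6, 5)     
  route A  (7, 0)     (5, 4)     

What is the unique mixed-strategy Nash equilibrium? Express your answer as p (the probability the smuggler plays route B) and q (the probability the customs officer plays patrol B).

For the customs officer to be willing to mix, the customs officer must be indifferent between patrol B and patrol A, which pins down the smuggler's mix.
  the customs officer's payoff to patrol B: p·7 + (1−p)·0 = 7p
  the customs officer's payoff to patrol A: p·5 + (1−p)·4 = p + 4
  7p = p + 4  ⇒  6p = 4  ⇒  p = 2/3.
For the smuggler to be willing to mix, the smuggler must be indifferent between route B and route A, which pins down the customs officer's mix.
  the smuggler's payoff from route B: q·4 + (1−q)·6 = -2q + 6
  the smuggler's payoff from route A: q·7 + (1−q)·5 = 2q + 5
  -2q + 6 = 2q + 5  ⇒  -4q = -1  ⇒  q = 1/4.

p = 2/3, q = 1/4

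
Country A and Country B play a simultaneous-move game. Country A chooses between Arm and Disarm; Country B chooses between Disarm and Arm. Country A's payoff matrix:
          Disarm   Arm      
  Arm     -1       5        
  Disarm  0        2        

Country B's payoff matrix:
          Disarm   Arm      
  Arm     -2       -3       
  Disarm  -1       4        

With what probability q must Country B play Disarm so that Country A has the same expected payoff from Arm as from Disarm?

In a mixed equilibrium Country A is indifferent between Arm and Disarm; this condition fixes q.
  Country A's payoff from Arm: q·(-1) + (1−q)·5 = -6q + 5
  Country A's payoff from Disarm: q·0 + (1−q)·2 = -2q + 2
  -6q + 5 = -2q + 2  ⇒  -4q = -3  ⇒  q = 3/4.

q = 3/4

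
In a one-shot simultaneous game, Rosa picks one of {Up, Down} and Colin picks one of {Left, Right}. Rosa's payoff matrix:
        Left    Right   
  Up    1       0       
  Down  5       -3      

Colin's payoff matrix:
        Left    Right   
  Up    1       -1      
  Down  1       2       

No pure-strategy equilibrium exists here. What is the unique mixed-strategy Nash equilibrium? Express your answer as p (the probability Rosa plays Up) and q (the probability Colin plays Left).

Rosa's mix must leave Colin indifferent between Left and Right.
  Colin's expected payoff from Left: p·1 + (1−p)·1 = 1
  Colin's expected payoff from Right: p·(-1) + (1−p)·2 = -3p + 2
  1 = -3p + 2  ⇒  3p = 1  ⇒  p = 1/3.
Set Rosa's expected payoff from Up equal to that from Down:
  Rosa's payoff from Up: q·1 + (1−q)·0 = q
  Rosa's payoff from Down: q·5 + (1−q)·(-3) = 8q - 3
  q = 8q - 3  ⇒  -7q = -3  ⇒  q = 3/7.

p = 1/3, q = 3/7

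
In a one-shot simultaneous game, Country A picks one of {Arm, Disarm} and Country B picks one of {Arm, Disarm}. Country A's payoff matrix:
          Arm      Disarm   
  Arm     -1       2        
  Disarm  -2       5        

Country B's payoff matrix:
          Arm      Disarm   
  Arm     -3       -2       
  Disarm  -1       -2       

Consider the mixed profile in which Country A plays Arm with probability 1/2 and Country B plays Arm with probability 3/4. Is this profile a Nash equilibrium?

Yes

Check Country B's indifference given Country A's mix p = 1/2:
  payoff from Arm = -2; payoff from Disarm = -2 — equal.
Check Country A's indifference given Country B's mix q = 3/4:
  payoff from Arm = -1/4; payoff from Disarm = -1/4 — equal.
Both players are indifferent, so neither can profitably deviate.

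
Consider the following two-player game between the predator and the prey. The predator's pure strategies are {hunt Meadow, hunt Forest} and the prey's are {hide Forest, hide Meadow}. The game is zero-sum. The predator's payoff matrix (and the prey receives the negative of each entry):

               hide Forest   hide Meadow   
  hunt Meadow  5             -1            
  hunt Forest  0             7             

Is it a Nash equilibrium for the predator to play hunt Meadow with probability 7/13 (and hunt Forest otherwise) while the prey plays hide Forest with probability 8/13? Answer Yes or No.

Yes

Check the prey's indifference given the predator's mix p = 7/13:
  payoff from hide Forest = -35/13; payoff from hide Meadow = -35/13 — equal.
Check the predator's indifference given the prey's mix q = 8/13:
  payoff from hunt Meadow = 35/13; payoff from hunt Forest = 35/13 — equal.
Both players are indifferent, so neither can profitably deviate.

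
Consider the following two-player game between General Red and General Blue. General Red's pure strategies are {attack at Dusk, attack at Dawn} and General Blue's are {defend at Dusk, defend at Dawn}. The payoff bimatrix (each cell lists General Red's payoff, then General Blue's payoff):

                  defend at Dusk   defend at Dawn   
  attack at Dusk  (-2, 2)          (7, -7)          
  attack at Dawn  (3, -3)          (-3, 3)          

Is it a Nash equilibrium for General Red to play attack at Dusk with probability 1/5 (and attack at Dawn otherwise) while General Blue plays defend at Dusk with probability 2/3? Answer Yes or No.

No

Given General Red's mix p = 1/5, General Blue's payoff from defend at Dusk is -2 but from defend at Dawn is 1. General Blue strictly prefers defend at Dawn, so General Blue would not mix.
So the proposed profile is not a Nash equilibrium.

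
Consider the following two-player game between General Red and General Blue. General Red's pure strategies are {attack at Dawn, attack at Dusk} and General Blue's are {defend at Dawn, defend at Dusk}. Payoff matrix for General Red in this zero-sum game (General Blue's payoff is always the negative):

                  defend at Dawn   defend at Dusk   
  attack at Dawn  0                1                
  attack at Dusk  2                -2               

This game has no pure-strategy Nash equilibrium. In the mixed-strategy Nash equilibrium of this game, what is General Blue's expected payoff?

In a mixed equilibrium General Blue is indifferent between defend at Dawn and defend at Dusk; this condition fixes p.
  General Blue's expected payoff from defend at Dawn: p·0 + (1−p)·(-2) = 2p - 2
  General Blue's expected payoff from defend at Dusk: p·(-1) + (1−p)·2 = -3p + 2
  2p - 2 = -3p + 2  ⇒  5p = 4  ⇒  p = 4/5.
At equilibrium General Blue is indifferent across columns, so General Blue's payoff equals the payoff from defend at Dawn: (4/5)·0 + (1/5)·(-2) = -2/5.

-2/5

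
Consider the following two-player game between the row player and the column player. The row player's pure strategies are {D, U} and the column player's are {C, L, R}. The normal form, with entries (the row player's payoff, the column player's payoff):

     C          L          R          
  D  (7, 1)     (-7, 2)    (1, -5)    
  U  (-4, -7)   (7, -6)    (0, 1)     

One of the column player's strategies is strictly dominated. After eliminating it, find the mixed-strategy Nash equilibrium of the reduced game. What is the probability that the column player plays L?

q = 1/15

The column player's strategy C is strictly dominated by L: 2 > 1 and -6 > -7. Eliminate C.
The column player's mix must leave the row player indifferent between D and U.
  the row player's expected payoff from D: q·(-7) + (1−q)·1 = -8q + 1
  the row player's expected payoff from U: q·7 + (1−q)·0 = 7q
  -8q + 1 = 7q  ⇒  -15q = -1  ⇒  q = 1/15.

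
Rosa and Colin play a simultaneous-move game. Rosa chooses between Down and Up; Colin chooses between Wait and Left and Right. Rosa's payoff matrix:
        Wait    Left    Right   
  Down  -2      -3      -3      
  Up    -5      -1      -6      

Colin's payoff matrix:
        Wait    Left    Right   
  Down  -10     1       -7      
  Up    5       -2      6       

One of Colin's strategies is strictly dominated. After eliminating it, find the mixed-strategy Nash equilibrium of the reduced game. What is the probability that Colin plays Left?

Colin's strategy Wait is strictly dominated by Right: -7 > -10 and 6 > 5. Eliminate Wait.
For Rosa to be willing to mix, Rosa must be indifferent between Down and Up, which pins down Colin's mix.
  Rosa's payoff to Down: q·(-3) + (1−q)·(-3) = -3
  Rosa's payoff to Up: q·(-1) + (1−q)·(-6) = 5q - 6
  -3 = 5q - 6  ⇒  -5q = -3  ⇒  q = 3/5.

q = 3/5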